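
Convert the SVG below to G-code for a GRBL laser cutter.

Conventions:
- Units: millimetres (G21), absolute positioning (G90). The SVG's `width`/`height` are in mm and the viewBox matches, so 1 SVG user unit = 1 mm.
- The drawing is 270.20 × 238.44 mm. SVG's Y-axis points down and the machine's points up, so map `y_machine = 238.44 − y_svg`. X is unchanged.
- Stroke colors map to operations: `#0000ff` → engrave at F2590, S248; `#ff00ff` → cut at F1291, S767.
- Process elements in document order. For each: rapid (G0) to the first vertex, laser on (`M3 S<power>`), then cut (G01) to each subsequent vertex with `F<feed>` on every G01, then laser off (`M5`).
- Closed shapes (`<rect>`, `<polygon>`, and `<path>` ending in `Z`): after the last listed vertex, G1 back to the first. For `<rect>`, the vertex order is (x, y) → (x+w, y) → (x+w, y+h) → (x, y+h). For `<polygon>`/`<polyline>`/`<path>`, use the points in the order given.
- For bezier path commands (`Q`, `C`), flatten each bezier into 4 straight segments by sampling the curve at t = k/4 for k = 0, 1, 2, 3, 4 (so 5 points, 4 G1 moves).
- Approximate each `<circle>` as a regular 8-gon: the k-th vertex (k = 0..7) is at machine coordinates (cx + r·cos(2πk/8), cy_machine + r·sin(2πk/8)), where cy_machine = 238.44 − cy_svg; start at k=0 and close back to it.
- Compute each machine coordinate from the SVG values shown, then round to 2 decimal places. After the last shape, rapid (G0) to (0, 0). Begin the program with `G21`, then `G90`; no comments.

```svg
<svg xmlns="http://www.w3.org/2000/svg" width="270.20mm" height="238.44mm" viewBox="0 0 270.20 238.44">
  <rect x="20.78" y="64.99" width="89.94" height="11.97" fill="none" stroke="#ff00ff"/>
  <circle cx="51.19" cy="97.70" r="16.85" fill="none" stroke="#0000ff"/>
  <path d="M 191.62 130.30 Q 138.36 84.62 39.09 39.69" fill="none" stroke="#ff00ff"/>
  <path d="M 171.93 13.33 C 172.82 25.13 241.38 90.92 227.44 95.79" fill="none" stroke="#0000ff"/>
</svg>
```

viewBox `0 0 270.20 238.44` with mm width/height → 1 unit = 1 mm. Flip: y_m = 238.44 − y_svg.

**Shape 1** — `<rect>` rectangle, stroke `#ff00ff` → cut (S767, F1291). Machine vertices: (20.78,173.45) → (110.72,173.45) → (110.72,161.48) → (20.78,161.48) → (20.78,173.45). Closed: final G1 returns to the first vertex.

**Shape 2** — `<circle>` circle, stroke `#0000ff` → engrave (S248, F2590). Machine vertices: (68.04,140.74) → (63.10,152.65) → (51.19,157.59) → (39.28,152.65) → (34.34,140.74) → (39.28,128.83) → (51.19,123.89) → (63.10,128.83) → (68.04,140.74). Closed: final G1 returns to the first vertex.

**Shape 3** — `<path>` quadratic bezier, stroke `#ff00ff` → cut (S767, F1291). Control points (SVG): P0=(191.62,130.30), P1=(138.36,84.62), P2=(39.09,39.69); sampled at t=k/4. Machine vertices: (191.62,108.14) → (162.11,130.93) → (126.86,153.63) → (85.85,176.24) → (39.09,198.75). Open path.

**Shape 4** — `<path>` cubic bezier, stroke `#0000ff` → engrave (S248, F2590). Control points (SVG): P0=(171.93,13.33), P1=(172.82,25.13), P2=(241.38,90.92), P3=(227.44,95.79); sampled at t=k/4. Machine vertices: (171.93,225.11) → (182.94,207.93) → (205.25,181.28) → (224.77,155.93) → (227.44,142.65). Open path.

G21
G90
G0 X20.78 Y173.45
M3 S767
G01 X110.72 Y173.45 F1291
G01 X110.72 Y161.48 F1291
G01 X20.78 Y161.48 F1291
G01 X20.78 Y173.45 F1291
M5
G0 X68.04 Y140.74
M3 S248
G01 X63.10 Y152.65 F2590
G01 X51.19 Y157.59 F2590
G01 X39.28 Y152.65 F2590
G01 X34.34 Y140.74 F2590
G01 X39.28 Y128.83 F2590
G01 X51.19 Y123.89 F2590
G01 X63.10 Y128.83 F2590
G01 X68.04 Y140.74 F2590
M5
G0 X191.62 Y108.14
M3 S767
G01 X162.11 Y130.93 F1291
G01 X126.86 Y153.63 F1291
G01 X85.85 Y176.24 F1291
G01 X39.09 Y198.75 F1291
M5
G0 X171.93 Y225.11
M3 S248
G01 X182.94 Y207.93 F2590
G01 X205.25 Y181.28 F2590
G01 X224.77 Y155.93 F2590
G01 X227.44 Y142.65 F2590
M5
G0 X0.00 Y0.00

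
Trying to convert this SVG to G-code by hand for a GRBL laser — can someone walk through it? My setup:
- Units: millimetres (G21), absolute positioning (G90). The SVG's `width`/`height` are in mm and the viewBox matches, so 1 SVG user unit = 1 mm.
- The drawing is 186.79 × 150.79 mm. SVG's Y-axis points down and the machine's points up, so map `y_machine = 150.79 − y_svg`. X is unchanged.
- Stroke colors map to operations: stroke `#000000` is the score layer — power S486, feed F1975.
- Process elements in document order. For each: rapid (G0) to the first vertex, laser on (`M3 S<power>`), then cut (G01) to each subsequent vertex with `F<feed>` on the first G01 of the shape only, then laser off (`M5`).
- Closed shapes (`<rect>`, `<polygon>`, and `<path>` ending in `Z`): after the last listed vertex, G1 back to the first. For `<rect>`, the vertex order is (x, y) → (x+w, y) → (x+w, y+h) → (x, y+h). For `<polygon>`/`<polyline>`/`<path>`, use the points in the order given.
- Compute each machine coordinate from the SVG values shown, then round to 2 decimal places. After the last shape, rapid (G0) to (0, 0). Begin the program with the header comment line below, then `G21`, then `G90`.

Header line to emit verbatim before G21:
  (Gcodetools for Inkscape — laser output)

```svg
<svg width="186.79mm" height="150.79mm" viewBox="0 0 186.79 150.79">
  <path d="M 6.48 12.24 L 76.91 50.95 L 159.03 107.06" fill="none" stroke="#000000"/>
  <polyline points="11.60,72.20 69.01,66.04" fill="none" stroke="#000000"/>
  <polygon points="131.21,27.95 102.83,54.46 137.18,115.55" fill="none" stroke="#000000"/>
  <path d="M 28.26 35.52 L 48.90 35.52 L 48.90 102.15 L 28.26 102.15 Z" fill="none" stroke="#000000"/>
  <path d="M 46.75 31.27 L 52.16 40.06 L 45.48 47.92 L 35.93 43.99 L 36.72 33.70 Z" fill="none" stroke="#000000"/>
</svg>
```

1 u = 1 mm; y_m = 150.79 − y.

[1] `<path>` open polyline, #000000→score S486 F1975: (6.48,138.55) → (76.91,99.84) → (159.03,43.73)

[2] `<polyline>` line segment, #000000→score S486 F1975: (11.60,78.59) → (69.01,84.75)

[3] `<polygon>` closed polygon, #000000→score S486 F1975: (131.21,122.84) → (102.83,96.33) → (137.18,35.24) → (131.21,122.84) (closed)

[4] `<path>` rectangle, #000000→score S486 F1975: (28.26,115.27) → (48.90,115.27) → (48.90,48.64) → (28.26,48.64) → (28.26,115.27) (closed)

[5] `<path>` regular polygon, #000000→score S486 F1975: (46.75,119.52) → (52.16,110.73) → (45.48,102.87) → (35.93,106.80) → (36.72,117.09) → (46.75,119.52) (closed)

(Gcodetools for Inkscape — laser output)
G21
G90
G0 X6.48 Y138.55
M3 S486
G01 X76.91 Y99.84 F1975
G01 X159.03 Y43.73
M5
G0 X11.60 Y78.59
M3 S486
G01 X69.01 Y84.75 F1975
M5
G0 X131.21 Y122.84
M3 S486
G01 X102.83 Y96.33 F1975
G01 X137.18 Y35.24
G01 X131.21 Y122.84
M5
G0 X28.26 Y115.27
M3 S486
G01 X48.90 Y115.27 F1975
G01 X48.90 Y48.64
G01 X28.26 Y48.64
G01 X28.26 Y115.27
M5
G0 X46.75 Y119.52
M3 S486
G01 X52.16 Y110.73 F1975
G01 X45.48 Y102.87
G01 X35.93 Y106.80
G01 X36.72 Y117.09
G01 X46.75 Y119.52
M5
G0 X0.00 Y0.00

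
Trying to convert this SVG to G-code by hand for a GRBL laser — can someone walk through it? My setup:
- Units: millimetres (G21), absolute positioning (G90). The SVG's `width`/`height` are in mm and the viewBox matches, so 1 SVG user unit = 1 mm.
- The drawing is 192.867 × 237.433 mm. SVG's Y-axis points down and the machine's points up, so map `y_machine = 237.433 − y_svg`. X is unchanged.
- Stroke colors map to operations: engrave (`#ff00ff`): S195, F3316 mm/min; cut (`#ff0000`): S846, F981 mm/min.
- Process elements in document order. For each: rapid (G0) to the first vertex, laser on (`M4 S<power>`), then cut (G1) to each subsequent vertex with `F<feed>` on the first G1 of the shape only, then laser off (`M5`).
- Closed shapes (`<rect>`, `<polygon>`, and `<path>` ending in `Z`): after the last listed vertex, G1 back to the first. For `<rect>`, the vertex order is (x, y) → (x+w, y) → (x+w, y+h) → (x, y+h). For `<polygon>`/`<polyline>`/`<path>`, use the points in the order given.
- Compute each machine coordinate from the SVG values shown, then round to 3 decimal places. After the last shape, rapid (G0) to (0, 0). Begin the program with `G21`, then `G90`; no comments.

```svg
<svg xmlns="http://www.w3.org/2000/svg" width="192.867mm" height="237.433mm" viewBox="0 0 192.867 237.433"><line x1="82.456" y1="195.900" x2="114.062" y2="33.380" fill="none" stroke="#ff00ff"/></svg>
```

G21
G90
G0 X82.456 Y41.533
M4 S195
G1 X114.062 Y204.053 F3316
M5
G0 X0.000 Y0.000

Since the viewBox matches the mm dimensions, user units are millimetres directly. The only transform is the Y-flip y_m = 237.433 − y_svg.

Shape 1 is a line segment drawn with `<line>`. Its stroke #ff00ff means engrave at S195, F3316. After flipping Y the toolpath is (82.456,41.533) → (114.062,204.053).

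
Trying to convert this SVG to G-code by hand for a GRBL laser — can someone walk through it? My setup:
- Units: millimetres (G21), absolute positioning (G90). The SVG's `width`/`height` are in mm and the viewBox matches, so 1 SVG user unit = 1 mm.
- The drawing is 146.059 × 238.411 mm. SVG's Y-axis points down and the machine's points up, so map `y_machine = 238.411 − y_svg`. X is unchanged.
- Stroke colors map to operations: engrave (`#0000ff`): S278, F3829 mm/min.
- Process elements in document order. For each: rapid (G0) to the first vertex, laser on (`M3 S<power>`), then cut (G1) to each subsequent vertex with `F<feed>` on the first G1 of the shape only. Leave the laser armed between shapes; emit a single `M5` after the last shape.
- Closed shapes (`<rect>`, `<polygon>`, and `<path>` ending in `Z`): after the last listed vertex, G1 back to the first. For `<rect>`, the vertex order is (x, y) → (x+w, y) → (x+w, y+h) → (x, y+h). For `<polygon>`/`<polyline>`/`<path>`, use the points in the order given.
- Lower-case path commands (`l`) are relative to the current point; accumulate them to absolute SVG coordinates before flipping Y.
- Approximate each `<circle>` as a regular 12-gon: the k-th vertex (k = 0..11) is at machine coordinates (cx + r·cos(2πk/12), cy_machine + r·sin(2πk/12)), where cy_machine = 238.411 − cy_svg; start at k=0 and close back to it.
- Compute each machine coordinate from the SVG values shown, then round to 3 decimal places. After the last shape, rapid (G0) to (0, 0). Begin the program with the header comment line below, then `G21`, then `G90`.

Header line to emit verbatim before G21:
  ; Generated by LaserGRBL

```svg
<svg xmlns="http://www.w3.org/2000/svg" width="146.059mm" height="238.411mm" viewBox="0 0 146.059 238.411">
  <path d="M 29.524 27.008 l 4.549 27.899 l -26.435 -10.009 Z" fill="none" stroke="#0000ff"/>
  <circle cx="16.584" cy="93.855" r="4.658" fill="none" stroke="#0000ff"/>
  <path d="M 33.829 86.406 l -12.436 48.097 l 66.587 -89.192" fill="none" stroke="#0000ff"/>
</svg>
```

viewBox `0 0 146.059 238.411` with mm width/height → 1 unit = 1 mm. Flip: y_m = 238.411 − y_svg.

**Shape 1** — `<path>` regular polygon, stroke `#0000ff` → engrave (S278, F3829). Machine vertices: (29.524,211.403) → (34.073,183.504) → (7.638,193.513) → (29.524,211.403). Closed: final G1 returns to the first vertex.

**Shape 2** — `<circle>` circle, stroke `#0000ff` → engrave (S278, F3829). Machine vertices: (21.242,144.556) → (20.618,146.885) → (18.913,148.590) → (16.584,149.214) → (14.255,148.590) → (12.550,146.885) → (11.926,144.556) → (12.550,142.227) → (14.255,140.522) → (16.584,139.898) → (18.913,140.522) → (20.618,142.227) → (21.242,144.556). Closed: final G1 returns to the first vertex.

**Shape 3** — `<path>` open polyline, stroke `#0000ff` → engrave (S278, F3829). Machine vertices: (33.829,152.005) → (21.393,103.908) → (87.980,193.100). Open path.

; Generated by LaserGRBL
G21
G90
G0 X29.524 Y211.403
M3 S278
G1 X34.073 Y183.504 F3829
G1 X7.638 Y193.513
G1 X29.524 Y211.403
G0 X21.242 Y144.556
M3 S278
G1 X20.618 Y146.885 F3829
G1 X18.913 Y148.590
G1 X16.584 Y149.214
G1 X14.255 Y148.590
G1 X12.550 Y146.885
G1 X11.926 Y144.556
G1 X12.550 Y142.227
G1 X14.255 Y140.522
G1 X16.584 Y139.898
G1 X18.913 Y140.522
G1 X20.618 Y142.227
G1 X21.242 Y144.556
G0 X33.829 Y152.005
M3 S278
G1 X21.393 Y103.908 F3829
G1 X87.980 Y193.100
M5
G0 X0.000 Y0.000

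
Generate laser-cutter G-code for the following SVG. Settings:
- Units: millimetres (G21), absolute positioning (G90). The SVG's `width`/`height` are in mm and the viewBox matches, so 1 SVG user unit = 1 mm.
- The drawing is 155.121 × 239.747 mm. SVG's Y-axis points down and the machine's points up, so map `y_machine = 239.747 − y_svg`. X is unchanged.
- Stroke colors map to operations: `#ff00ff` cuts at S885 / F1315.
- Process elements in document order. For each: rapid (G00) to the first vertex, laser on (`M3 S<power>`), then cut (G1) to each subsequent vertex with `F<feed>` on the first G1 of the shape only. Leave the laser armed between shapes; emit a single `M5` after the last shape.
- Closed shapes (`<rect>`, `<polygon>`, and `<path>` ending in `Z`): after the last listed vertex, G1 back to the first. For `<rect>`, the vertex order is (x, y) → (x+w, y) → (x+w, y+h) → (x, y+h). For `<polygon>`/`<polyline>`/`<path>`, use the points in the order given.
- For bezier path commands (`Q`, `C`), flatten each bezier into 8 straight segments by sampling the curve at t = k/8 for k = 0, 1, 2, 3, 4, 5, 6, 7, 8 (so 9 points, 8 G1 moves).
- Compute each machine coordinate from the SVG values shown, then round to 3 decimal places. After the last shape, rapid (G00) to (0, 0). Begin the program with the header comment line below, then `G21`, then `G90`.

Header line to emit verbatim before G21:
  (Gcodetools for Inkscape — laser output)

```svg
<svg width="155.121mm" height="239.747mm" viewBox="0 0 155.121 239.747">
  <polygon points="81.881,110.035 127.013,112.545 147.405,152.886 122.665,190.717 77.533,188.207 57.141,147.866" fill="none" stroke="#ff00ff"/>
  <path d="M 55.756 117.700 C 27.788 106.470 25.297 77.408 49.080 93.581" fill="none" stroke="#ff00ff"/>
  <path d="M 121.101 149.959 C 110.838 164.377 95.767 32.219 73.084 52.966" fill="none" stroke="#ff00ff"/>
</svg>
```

Since the viewBox matches the mm dimensions, user units are millimetres directly. The only transform is the Y-flip y_m = 239.747 − y_svg.

Shape 1 is a regular polygon drawn with `<polygon>`. Its stroke #ff00ff means cut at S885, F1315. After flipping Y the toolpath is (81.881,129.712) → (127.013,127.202) → (147.405,86.861) → (122.665,49.030) → (77.533,51.540) → (57.141,91.881) → (81.881,129.712), returning to the start.

Shape 2 is a cubic bezier drawn with `<path>`. Its stroke #ff00ff means cut at S885, F1315. After flipping Y the toolpath is (55.756,122.047) → (46.464,126.971) → (39.569,132.828) → (35.082,138.878) → (33.011,144.383) → (33.366,148.603) → (36.157,150.800) → (41.391,150.234) → (49.080,146.166).

Shape 3 is a cubic bezier drawn with `<path>`. Its stroke #ff00ff means cut at S885, F1315. After flipping Y the toolpath is (121.101,89.788) → (117.022,90.667) → (112.458,101.778) → (107.379,119.612) → (101.750,140.658) → (95.539,161.408) → (88.713,178.351) → (81.239,187.979) → (73.084,186.781).

(Gcodetools for Inkscape — laser output)
G21
G90
G00 X81.881 Y129.712
M3 S885
G1 X127.013 Y127.202 F1315
G1 X147.405 Y86.861
G1 X122.665 Y49.030
G1 X77.533 Y51.540
G1 X57.141 Y91.881
G1 X81.881 Y129.712
G00 X55.756 Y122.047
M3 S885
G1 X46.464 Y126.971 F1315
G1 X39.569 Y132.828
G1 X35.082 Y138.878
G1 X33.011 Y144.383
G1 X33.366 Y148.603
G1 X36.157 Y150.800
G1 X41.391 Y150.234
G1 X49.080 Y146.166
G00 X121.101 Y89.788
M3 S885
G1 X117.022 Y90.667 F1315
G1 X112.458 Y101.778
G1 X107.379 Y119.612
G1 X101.750 Y140.658
G1 X95.539 Y161.408
G1 X88.713 Y178.351
G1 X81.239 Y187.979
G1 X73.084 Y186.781
M5
G00 X0.000 Y0.000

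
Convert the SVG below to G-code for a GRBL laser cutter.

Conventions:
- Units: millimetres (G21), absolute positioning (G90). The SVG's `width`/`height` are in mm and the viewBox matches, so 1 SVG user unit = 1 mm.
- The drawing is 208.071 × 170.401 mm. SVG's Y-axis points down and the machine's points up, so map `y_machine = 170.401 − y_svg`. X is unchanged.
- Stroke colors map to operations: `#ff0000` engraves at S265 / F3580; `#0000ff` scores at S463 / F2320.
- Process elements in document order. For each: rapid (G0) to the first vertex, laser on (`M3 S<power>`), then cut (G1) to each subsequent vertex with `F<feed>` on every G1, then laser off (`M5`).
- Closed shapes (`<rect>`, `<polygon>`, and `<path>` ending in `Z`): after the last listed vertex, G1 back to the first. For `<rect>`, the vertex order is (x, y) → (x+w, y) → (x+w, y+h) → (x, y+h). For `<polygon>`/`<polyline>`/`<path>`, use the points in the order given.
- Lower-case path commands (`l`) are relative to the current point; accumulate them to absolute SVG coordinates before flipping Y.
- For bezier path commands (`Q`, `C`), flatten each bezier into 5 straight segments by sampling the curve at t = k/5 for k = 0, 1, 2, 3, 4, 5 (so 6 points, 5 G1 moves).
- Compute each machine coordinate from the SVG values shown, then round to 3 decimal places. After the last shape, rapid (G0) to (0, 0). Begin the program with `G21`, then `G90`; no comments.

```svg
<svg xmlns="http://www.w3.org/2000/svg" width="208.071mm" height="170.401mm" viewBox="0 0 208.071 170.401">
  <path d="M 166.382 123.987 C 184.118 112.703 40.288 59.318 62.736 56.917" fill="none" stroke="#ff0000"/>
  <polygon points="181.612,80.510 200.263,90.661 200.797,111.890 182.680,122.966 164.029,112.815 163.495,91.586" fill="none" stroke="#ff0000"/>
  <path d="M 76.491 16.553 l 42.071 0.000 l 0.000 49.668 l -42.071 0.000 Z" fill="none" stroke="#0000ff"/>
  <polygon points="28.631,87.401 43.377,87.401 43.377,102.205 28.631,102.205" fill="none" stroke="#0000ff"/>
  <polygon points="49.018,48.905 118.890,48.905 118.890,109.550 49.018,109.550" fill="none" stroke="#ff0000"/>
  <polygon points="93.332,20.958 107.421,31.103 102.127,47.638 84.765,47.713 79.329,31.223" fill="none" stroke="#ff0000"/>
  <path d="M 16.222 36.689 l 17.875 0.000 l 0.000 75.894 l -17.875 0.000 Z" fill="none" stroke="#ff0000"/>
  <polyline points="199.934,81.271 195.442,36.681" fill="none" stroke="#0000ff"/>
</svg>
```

Since the viewBox matches the mm dimensions, user units are millimetres directly. The only transform is the Y-flip y_m = 170.401 − y_svg.

Shape 1 is a cubic bezier drawn with `<path>`. Its stroke #ff0000 means engrave at S265, F3580. After flipping Y the toolpath is (166.382,46.414) → (160.258,57.492) → (131.096,74.206) → (94.630,92.088) → (66.598,106.670) → (62.736,113.484).

Shape 2 is a regular polygon drawn with `<polygon>`. Its stroke #ff0000 means engrave at S265, F3580. After flipping Y the toolpath is (181.612,89.891) → (200.263,79.740) → (200.797,58.511) → (182.680,47.435) → (164.029,57.586) → (163.495,78.815) → (181.612,89.891), returning to the start.

Shape 3 is a rectangle drawn with `<path>`. Its stroke #0000ff means score at S463, F2320. After flipping Y the toolpath is (76.491,153.848) → (118.562,153.848) → (118.562,104.180) → (76.491,104.180) → (76.491,153.848), returning to the start.

Shape 4 is a rectangle drawn with `<polygon>`. Its stroke #0000ff means score at S463, F2320. After flipping Y the toolpath is (28.631,83.000) → (43.377,83.000) → (43.377,68.196) → (28.631,68.196) → (28.631,83.000), returning to the start.

Shape 5 is a rectangle drawn with `<polygon>`. Its stroke #ff0000 means engrave at S265, F3580. After flipping Y the toolpath is (49.018,121.496) → (118.890,121.496) → (118.890,60.851) → (49.018,60.851) → (49.018,121.496), returning to the start.

Shape 6 is a regular polygon drawn with `<polygon>`. Its stroke #ff0000 means engrave at S265, F3580. After flipping Y the toolpath is (93.332,149.443) → (107.421,139.298) → (102.127,122.763) → (84.765,122.688) → (79.329,139.178) → (93.332,149.443), returning to the start.

Shape 7 is a rectangle drawn with `<path>`. Its stroke #ff0000 means engrave at S265, F3580. After flipping Y the toolpath is (16.222,133.712) → (34.097,133.712) → (34.097,57.818) → (16.222,57.818) → (16.222,133.712), returning to the start.

Shape 8 is a line segment drawn with `<polyline>`. Its stroke #0000ff means score at S463, F2320. After flipping Y the toolpath is (199.934,89.130) → (195.442,133.720).

G21
G90
G0 X166.382 Y46.414
M3 S265
G1 X160.258 Y57.492 F3580
G1 X131.096 Y74.206 F3580
G1 X94.630 Y92.088 F3580
G1 X66.598 Y106.670 F3580
G1 X62.736 Y113.484 F3580
M5
G0 X181.612 Y89.891
M3 S265
G1 X200.263 Y79.740 F3580
G1 X200.797 Y58.511 F3580
G1 X182.680 Y47.435 F3580
G1 X164.029 Y57.586 F3580
G1 X163.495 Y78.815 F3580
G1 X181.612 Y89.891 F3580
M5
G0 X76.491 Y153.848
M3 S463
G1 X118.562 Y153.848 F2320
G1 X118.562 Y104.180 F2320
G1 X76.491 Y104.180 F2320
G1 X76.491 Y153.848 F2320
M5
G0 X28.631 Y83.000
M3 S463
G1 X43.377 Y83.000 F2320
G1 X43.377 Y68.196 F2320
G1 X28.631 Y68.196 F2320
G1 X28.631 Y83.000 F2320
M5
G0 X49.018 Y121.496
M3 S265
G1 X118.890 Y121.496 F3580
G1 X118.890 Y60.851 F3580
G1 X49.018 Y60.851 F3580
G1 X49.018 Y121.496 F3580
M5
G0 X93.332 Y149.443
M3 S265
G1 X107.421 Y139.298 F3580
G1 X102.127 Y122.763 F3580
G1 X84.765 Y122.688 F3580
G1 X79.329 Y139.178 F3580
G1 X93.332 Y149.443 F3580
M5
G0 X16.222 Y133.712
M3 S265
G1 X34.097 Y133.712 F3580
G1 X34.097 Y57.818 F3580
G1 X16.222 Y57.818 F3580
G1 X16.222 Y133.712 F3580
M5
G0 X199.934 Y89.130
M3 S463
G1 X195.442 Y133.720 F2320
M5
G0 X0.000 Y0.000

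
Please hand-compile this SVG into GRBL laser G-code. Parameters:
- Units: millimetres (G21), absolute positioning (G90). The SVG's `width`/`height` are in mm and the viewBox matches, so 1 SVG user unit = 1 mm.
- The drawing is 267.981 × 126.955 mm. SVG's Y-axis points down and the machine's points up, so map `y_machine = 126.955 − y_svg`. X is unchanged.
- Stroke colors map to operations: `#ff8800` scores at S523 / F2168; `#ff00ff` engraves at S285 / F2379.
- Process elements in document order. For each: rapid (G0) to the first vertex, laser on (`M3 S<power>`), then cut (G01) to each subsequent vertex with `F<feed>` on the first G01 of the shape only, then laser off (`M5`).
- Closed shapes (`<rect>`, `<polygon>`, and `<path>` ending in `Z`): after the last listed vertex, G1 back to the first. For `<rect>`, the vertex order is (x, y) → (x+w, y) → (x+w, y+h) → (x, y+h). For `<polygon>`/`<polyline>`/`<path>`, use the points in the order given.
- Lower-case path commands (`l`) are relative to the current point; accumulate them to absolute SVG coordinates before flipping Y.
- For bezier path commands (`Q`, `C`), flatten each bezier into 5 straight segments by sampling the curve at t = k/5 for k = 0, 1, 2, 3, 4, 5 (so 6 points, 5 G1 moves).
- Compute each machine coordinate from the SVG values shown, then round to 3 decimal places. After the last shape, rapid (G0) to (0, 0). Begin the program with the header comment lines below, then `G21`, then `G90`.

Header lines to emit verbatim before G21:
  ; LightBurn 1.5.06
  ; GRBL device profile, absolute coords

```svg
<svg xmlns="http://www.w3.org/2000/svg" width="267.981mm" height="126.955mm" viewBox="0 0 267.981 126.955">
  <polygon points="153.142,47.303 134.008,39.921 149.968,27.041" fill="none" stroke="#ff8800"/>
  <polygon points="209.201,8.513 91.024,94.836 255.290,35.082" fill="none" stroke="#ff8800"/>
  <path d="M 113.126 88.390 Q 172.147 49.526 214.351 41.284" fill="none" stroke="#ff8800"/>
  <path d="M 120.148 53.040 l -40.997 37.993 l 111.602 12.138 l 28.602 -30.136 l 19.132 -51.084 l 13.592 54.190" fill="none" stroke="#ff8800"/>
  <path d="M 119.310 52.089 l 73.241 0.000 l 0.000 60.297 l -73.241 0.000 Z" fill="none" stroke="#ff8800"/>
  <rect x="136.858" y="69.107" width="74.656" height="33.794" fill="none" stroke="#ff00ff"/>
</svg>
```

; LightBurn 1.5.06
; GRBL device profile, absolute coords
G21
G90
G0 X153.142 Y79.652
M3 S523
G01 X134.008 Y87.034 F2168
G01 X149.968 Y99.914
G01 X153.142 Y79.652
M5
G0 X209.201 Y118.442
M3 S523
G01 X91.024 Y32.119 F2168
G01 X255.290 Y91.873
G01 X209.201 Y118.442
M5
G0 X113.126 Y38.565
M3 S523
G01 X136.062 Y52.886 F2168
G01 X157.652 Y64.757
G01 X177.897 Y74.178
G01 X196.797 Y81.149
G01 X214.351 Y85.671
M5
G0 X120.148 Y73.915
M3 S523
G01 X79.151 Y35.922 F2168
G01 X190.753 Y23.784
G01 X219.355 Y53.920
G01 X238.487 Y105.004
G01 X252.079 Y50.814
M5
G0 X119.310 Y74.866
M3 S523
G01 X192.551 Y74.866 F2168
G01 X192.551 Y14.569
G01 X119.310 Y14.569
G01 X119.310 Y74.866
M5
G0 X136.858 Y57.848
M3 S285
G01 X211.514 Y57.848 F2379
G01 X211.514 Y24.054
G01 X136.858 Y24.054
G01 X136.858 Y57.848
M5
G0 X0.000 Y0.000

1 u = 1 mm; y_m = 126.955 − y.

[1] `<polygon>` regular polygon, #ff8800→score S523 F2168: (153.142,79.652) → (134.008,87.034) → (149.968,99.914) → (153.142,79.652) (closed)

[2] `<polygon>` closed polygon, #ff8800→score S523 F2168: (209.201,118.442) → (91.024,32.119) → (255.290,91.873) → (209.201,118.442) (closed)

[3] `<path>` quadratic bezier, #ff8800→score S523 F2168: (113.126,38.565) → (136.062,52.886) → (157.652,64.757) → (177.897,74.178) → (196.797,81.149) → (214.351,85.671)

[4] `<path>` open polyline, #ff8800→score S523 F2168: (120.148,73.915) → (79.151,35.922) → (190.753,23.784) → (219.355,53.920) → (238.487,105.004) → (252.079,50.814)

[5] `<path>` rectangle, #ff8800→score S523 F2168: (119.310,74.866) → (192.551,74.866) → (192.551,14.569) → (119.310,14.569) → (119.310,74.866) (closed)

[6] `<rect>` rectangle, #ff00ff→engrave S285 F2379: (136.858,57.848) → (211.514,57.848) → (211.514,24.054) → (136.858,24.054) → (136.858,57.848) (closed)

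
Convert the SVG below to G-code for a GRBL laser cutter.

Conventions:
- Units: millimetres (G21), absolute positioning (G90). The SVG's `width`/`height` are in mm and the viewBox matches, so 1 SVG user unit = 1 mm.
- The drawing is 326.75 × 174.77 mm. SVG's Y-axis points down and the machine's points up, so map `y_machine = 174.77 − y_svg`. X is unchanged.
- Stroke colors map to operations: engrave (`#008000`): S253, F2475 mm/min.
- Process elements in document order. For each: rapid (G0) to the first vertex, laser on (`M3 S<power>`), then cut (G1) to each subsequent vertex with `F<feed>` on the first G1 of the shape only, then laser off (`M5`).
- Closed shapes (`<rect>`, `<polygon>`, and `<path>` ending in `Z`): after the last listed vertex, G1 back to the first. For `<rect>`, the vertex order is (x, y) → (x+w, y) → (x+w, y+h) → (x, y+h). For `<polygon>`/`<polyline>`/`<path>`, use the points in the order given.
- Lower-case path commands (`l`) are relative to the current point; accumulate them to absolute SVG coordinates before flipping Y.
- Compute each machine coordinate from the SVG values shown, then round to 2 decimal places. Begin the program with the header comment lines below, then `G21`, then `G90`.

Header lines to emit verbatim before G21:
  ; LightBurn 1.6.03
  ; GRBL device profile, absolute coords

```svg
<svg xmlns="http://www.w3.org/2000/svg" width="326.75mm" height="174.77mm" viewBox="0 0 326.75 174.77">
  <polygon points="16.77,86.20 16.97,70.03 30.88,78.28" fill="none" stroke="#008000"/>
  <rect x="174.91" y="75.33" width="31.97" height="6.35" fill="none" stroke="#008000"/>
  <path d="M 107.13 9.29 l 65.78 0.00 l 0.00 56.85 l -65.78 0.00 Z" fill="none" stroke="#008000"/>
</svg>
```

; LightBurn 1.6.03
; GRBL device profile, absolute coords
G21
G90
G0 X16.77 Y88.57
M3 S253
G1 X16.97 Y104.74 F2475
G1 X30.88 Y96.49
G1 X16.77 Y88.57
M5
G0 X174.91 Y99.44
M3 S253
G1 X206.88 Y99.44 F2475
G1 X206.88 Y93.09
G1 X174.91 Y93.09
G1 X174.91 Y99.44
M5
G0 X107.13 Y165.48
M3 S253
G1 X172.91 Y165.48 F2475
G1 X172.91 Y108.63
G1 X107.13 Y108.63
G1 X107.13 Y165.48
M5

1 u = 1 mm; y_m = 174.77 − y.

[1] `<polygon>` regular polygon, #008000→engrave S253 F2475: (16.77,88.57) → (16.97,104.74) → (30.88,96.49) → (16.77,88.57) (closed)

[2] `<rect>` rectangle, #008000→engrave S253 F2475: (174.91,99.44) → (206.88,99.44) → (206.88,93.09) → (174.91,93.09) → (174.91,99.44) (closed)

[3] `<path>` rectangle, #008000→engrave S253 F2475: (107.13,165.48) → (172.91,165.48) → (172.91,108.63) → (107.13,108.63) → (107.13,165.48) (closed)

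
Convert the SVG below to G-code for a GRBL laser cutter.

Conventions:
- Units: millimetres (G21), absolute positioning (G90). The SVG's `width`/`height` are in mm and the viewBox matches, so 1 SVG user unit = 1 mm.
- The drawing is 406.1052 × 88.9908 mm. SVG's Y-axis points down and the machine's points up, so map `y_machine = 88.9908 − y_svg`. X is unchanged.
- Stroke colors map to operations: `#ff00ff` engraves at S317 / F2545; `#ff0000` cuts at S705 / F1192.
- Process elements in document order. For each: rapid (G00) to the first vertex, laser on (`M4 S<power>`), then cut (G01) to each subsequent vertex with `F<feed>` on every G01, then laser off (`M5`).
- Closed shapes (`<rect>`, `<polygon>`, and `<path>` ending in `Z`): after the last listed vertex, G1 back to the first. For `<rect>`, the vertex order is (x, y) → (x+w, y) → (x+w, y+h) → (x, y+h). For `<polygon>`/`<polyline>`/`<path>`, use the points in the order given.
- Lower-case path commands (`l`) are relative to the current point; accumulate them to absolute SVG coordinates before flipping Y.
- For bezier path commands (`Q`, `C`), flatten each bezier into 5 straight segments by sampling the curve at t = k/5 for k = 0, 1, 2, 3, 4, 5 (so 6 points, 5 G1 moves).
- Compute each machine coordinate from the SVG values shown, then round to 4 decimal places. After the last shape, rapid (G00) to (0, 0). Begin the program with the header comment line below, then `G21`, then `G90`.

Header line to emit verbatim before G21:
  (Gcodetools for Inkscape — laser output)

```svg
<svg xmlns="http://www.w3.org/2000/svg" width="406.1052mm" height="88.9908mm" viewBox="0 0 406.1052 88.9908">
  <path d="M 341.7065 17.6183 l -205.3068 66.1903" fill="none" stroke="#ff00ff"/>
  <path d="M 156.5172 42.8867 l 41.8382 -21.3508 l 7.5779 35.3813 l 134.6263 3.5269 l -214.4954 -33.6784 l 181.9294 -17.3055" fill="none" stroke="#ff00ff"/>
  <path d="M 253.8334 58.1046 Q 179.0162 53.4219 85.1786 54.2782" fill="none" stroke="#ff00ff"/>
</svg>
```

(Gcodetools for Inkscape — laser output)
G21
G90
G00 X341.7065 Y71.3725
M4 S317
G01 X136.3997 Y5.1822 F2545
M5
G00 X156.5172 Y46.1041
M4 S317
G01 X198.3554 Y67.4549 F2545
G01 X205.9333 Y32.0736 F2545
G01 X340.5596 Y28.5467 F2545
G01 X126.0642 Y62.2251 F2545
G01 X307.9936 Y79.5306 F2545
M5
G00 X253.8334 Y30.8862
M4 S317
G01 X223.1457 Y32.5377 F2545
G01 X190.9364 Y33.7461 F2545
G01 X157.2054 Y34.5114 F2545
G01 X121.9528 Y34.8336 F2545
G01 X85.1786 Y34.7126 F2545
M5
G00 X0.0000 Y0.0000

Since the viewBox matches the mm dimensions, user units are millimetres directly. The only transform is the Y-flip y_m = 88.9908 − y_svg.

Shape 1 is a line segment drawn with `<path>`. Its stroke #ff00ff means engrave at S317, F2545. After flipping Y the toolpath is (341.7065,71.3725) → (136.3997,5.1822).

Shape 2 is a open polyline drawn with `<path>`. Its stroke #ff00ff means engrave at S317, F2545. After flipping Y the toolpath is (156.5172,46.1041) → (198.3554,67.4549) → (205.9333,32.0736) → (340.5596,28.5467) → (126.0642,62.2251) → (307.9936,79.5306).

Shape 3 is a quadratic bezier drawn with `<path>`. Its stroke #ff00ff means engrave at S317, F2545. After flipping Y the toolpath is (253.8334,30.8862) → (223.1457,32.5377) → (190.9364,33.7461) → (157.2054,34.5114) → (121.9528,34.8336) → (85.1786,34.7126).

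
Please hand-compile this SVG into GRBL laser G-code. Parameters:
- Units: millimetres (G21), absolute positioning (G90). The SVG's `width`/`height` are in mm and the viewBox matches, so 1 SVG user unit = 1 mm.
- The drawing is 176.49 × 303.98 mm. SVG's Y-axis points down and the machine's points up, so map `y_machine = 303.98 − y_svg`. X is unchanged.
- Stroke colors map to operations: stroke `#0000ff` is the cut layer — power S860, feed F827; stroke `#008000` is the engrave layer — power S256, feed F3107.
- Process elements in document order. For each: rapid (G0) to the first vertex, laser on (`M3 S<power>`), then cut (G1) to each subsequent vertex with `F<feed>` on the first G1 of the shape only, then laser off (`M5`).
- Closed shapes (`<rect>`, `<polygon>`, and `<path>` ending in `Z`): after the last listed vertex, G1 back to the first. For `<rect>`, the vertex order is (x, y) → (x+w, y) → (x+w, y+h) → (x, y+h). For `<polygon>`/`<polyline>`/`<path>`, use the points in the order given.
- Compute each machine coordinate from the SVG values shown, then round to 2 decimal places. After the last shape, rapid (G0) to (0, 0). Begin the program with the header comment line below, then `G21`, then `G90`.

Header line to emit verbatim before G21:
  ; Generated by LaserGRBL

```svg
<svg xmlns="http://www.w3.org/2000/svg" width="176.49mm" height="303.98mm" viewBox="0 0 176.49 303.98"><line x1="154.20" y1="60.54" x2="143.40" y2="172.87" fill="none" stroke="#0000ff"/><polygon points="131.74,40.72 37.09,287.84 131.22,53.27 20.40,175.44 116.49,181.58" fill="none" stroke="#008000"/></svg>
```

Since the viewBox matches the mm dimensions, user units are millimetres directly. The only transform is the Y-flip y_m = 303.98 − y_svg.

Shape 1 is a line segment drawn with `<line>`. Its stroke #0000ff means cut at S860, F827. After flipping Y the toolpath is (154.20,243.44) → (143.40,131.11).

Shape 2 is a closed polygon drawn with `<polygon>`. Its stroke #008000 means engrave at S256, F3107. After flipping Y the toolpath is (131.74,263.26) → (37.09,16.14) → (131.22,250.71) → (20.40,128.54) → (116.49,122.40) → (131.74,263.26), returning to the start.

; Generated by LaserGRBL
G21
G90
G0 X154.20 Y243.44
M3 S860
G1 X143.40 Y131.11 F827
M5
G0 X131.74 Y263.26
M3 S256
G1 X37.09 Y16.14 F3107
G1 X131.22 Y250.71
G1 X20.40 Y128.54
G1 X116.49 Y122.40
G1 X131.74 Y263.26
M5
G0 X0.00 Y0.00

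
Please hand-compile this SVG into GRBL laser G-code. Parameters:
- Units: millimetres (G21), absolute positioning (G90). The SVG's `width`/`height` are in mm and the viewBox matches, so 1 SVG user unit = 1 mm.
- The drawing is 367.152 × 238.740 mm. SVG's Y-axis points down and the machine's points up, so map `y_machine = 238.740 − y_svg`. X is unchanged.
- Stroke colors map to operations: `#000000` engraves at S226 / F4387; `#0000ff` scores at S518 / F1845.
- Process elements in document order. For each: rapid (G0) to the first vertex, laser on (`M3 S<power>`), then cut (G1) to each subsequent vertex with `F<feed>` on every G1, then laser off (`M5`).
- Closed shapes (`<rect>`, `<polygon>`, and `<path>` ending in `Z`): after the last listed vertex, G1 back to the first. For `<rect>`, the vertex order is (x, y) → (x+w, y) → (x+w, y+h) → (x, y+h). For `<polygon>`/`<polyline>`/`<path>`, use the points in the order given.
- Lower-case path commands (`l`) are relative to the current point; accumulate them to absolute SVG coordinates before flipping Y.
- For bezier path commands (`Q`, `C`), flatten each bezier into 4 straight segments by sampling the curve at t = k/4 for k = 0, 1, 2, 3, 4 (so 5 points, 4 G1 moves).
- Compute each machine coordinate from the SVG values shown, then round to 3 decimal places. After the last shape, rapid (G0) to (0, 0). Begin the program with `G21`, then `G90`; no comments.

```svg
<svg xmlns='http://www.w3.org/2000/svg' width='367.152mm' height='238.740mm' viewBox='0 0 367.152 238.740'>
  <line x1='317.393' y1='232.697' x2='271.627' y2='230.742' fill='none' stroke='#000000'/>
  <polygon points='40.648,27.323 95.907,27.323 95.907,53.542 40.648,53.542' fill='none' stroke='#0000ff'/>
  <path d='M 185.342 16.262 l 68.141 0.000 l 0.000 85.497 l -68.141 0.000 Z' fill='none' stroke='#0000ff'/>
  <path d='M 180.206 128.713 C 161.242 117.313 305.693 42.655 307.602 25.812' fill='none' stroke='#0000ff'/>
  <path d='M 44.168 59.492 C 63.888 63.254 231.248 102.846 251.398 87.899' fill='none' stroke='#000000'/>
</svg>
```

G21
G90
G0 X317.393 Y6.043
M3 S226
G1 X271.627 Y7.998 F4387
M5
G0 X40.648 Y211.417
M3 S518
G1 X95.907 Y211.417 F1845
G1 X95.907 Y185.198 F1845
G1 X40.648 Y185.198 F1845
G1 X40.648 Y211.417 F1845
M5
G0 X185.342 Y222.478
M3 S518
G1 X253.483 Y222.478 F1845
G1 X253.483 Y136.981 F1845
G1 X185.342 Y136.981 F1845
G1 X185.342 Y222.478 F1845
M5
G0 X180.206 Y110.027
M3 S518
G1 X191.843 Y128.546 F1845
G1 X236.077 Y159.436 F1845
G1 X284.224 Y191.347 F1845
G1 X307.602 Y212.928 F1845
M5
G0 X44.168 Y179.248
M3 S226
G1 X82.033 Y171.120 F4387
G1 X147.622 Y158.029 F4387
G1 X213.291 Y148.445 F4387
G1 X251.398 Y150.841 F4387
M5
G0 X0.000 Y0.000

viewBox `0 0 367.152 238.740` with mm width/height → 1 unit = 1 mm. Flip: y_m = 238.740 − y_svg.

**Shape 1** — `<line>` line segment, stroke `#000000` → engrave (S226, F4387). Machine vertices: (317.393,6.043) → (271.627,7.998). Open path.

**Shape 2** — `<polygon>` rectangle, stroke `#0000ff` → score (S518, F1845). Machine vertices: (40.648,211.417) → (95.907,211.417) → (95.907,185.198) → (40.648,185.198) → (40.648,211.417). Closed: final G1 returns to the first vertex.

**Shape 3** — `<path>` rectangle, stroke `#0000ff` → score (S518, F1845). Machine vertices: (185.342,222.478) → (253.483,222.478) → (253.483,136.981) → (185.342,136.981) → (185.342,222.478). Closed: final G1 returns to the first vertex.

**Shape 4** — `<path>` cubic bezier, stroke `#0000ff` → score (S518, F1845). Control points (SVG): P0=(180.206,128.713), P1=(161.242,117.313), P2=(305.693,42.655), P3=(307.602,25.812); sampled at t=k/4. Machine vertices: (180.206,110.027) → (191.843,128.546) → (236.077,159.436) → (284.224,191.347) → (307.602,212.928). Open path.

**Shape 5** — `<path>` cubic bezier, stroke `#000000` → engrave (S226, F4387). Control points (SVG): P0=(44.168,59.492), P1=(63.888,63.254), P2=(231.248,102.846), P3=(251.398,87.899); sampled at t=k/4. Machine vertices: (44.168,179.248) → (82.033,171.120) → (147.622,158.029) → (213.291,148.445) → (251.398,150.841). Open path.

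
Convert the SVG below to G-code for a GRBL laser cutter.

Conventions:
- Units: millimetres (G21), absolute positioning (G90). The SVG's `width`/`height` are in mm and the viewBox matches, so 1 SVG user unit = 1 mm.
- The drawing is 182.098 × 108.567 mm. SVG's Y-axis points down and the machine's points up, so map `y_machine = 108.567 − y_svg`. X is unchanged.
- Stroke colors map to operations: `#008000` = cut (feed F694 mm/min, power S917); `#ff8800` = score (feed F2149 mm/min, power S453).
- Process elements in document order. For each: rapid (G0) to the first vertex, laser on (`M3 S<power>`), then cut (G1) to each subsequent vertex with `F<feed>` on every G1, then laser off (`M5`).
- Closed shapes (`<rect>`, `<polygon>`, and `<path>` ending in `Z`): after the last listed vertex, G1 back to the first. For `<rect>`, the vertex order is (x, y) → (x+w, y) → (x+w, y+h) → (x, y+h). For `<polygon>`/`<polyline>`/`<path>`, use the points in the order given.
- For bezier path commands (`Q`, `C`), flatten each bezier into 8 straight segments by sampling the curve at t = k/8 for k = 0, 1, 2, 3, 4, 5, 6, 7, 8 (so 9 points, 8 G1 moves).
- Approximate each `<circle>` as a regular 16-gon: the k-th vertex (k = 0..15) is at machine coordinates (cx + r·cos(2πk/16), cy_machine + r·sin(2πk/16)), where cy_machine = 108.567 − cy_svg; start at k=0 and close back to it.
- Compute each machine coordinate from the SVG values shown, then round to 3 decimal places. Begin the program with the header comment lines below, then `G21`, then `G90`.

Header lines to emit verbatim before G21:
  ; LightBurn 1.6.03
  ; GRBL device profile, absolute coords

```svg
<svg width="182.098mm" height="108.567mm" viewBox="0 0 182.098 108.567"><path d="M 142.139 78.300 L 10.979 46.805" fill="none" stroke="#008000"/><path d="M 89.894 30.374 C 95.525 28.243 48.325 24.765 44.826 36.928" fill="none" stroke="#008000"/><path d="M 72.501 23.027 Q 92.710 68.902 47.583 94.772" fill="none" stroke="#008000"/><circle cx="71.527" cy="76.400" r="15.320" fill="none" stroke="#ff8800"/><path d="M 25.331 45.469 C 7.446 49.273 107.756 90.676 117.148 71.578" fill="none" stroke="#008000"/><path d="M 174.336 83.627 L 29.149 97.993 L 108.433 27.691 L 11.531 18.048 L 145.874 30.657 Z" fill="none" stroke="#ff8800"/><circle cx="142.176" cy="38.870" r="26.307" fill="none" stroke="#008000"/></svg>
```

1 u = 1 mm; y_m = 108.567 − y.

[1] `<path>` line segment, #008000→cut S917 F694: (142.139,30.267) → (10.979,61.762)

[2] `<path>` cubic bezier, #008000→cut S917 F694: (89.894,78.193) → (89.718,79.022) → (85.720,79.778) → (79.031,80.263) → (70.784,80.276) → (62.108,79.620) → (54.136,78.094) → (47.998,75.500) → (44.826,71.639)

[3] `<path>` quadratic bezier, #008000→cut S917 F694: (72.501,85.540) → (76.532,74.384) → (78.522,63.853) → (78.470,53.947) → (76.376,44.666) → (72.240,36.011) → (66.063,27.980) → (57.844,20.575) → (47.583,13.795)

[4] `<circle>` circle, #ff8800→score S453 F2149: (86.847,32.167) → (85.681,38.030) → (82.360,43.000) → (77.390,46.321) → (71.527,47.487) → (65.664,46.321) → (60.694,43.000) → (57.373,38.030) → (56.207,32.167) → (57.373,26.304) → (60.694,21.334) → (65.664,18.013) → (71.527,16.847) → (77.390,18.013) → (82.360,21.334) → (85.681,26.304) → (86.847,32.167) (closed)

[5] `<path>` cubic bezier, #008000→cut S917 F694: (25.331,63.098) → (23.756,60.101) → (30.811,54.728) → (44.046,48.130) → (61.011,41.455) → (79.253,35.854) → (96.324,32.477) → (109.773,32.472) → (117.148,36.989)

[6] `<path>` closed polygon, #ff8800→score S453 F2149: (174.336,24.940) → (29.149,10.574) → (108.433,80.876) → (11.531,90.519) → (145.874,77.910) → (174.336,24.940) (closed)

[7] `<circle>` circle, #008000→cut S917 F694: (168.483,69.697) → (166.480,79.764) → (160.778,88.299) → (152.243,94.001) → (142.176,96.004) → (132.109,94.001) → (123.574,88.299) → (117.872,79.764) → (115.869,69.697) → (117.872,59.630) → (123.574,51.095) → (132.109,45.393) → (142.176,43.390) → (152.243,45.393) → (160.778,51.095) → (166.480,59.630) → (168.483,69.697) (closed)

; LightBurn 1.6.03
; GRBL device profile, absolute coords
G21
G90
G0 X142.139 Y30.267
M3 S917
G1 X10.979 Y61.762 F694
M5
G0 X89.894 Y78.193
M3 S917
G1 X89.718 Y79.022 F694
G1 X85.720 Y79.778 F694
G1 X79.031 Y80.263 F694
G1 X70.784 Y80.276 F694
G1 X62.108 Y79.620 F694
G1 X54.136 Y78.094 F694
G1 X47.998 Y75.500 F694
G1 X44.826 Y71.639 F694
M5
G0 X72.501 Y85.540
M3 S917
G1 X76.532 Y74.384 F694
G1 X78.522 Y63.853 F694
G1 X78.470 Y53.947 F694
G1 X76.376 Y44.666 F694
G1 X72.240 Y36.011 F694
G1 X66.063 Y27.980 F694
G1 X57.844 Y20.575 F694
G1 X47.583 Y13.795 F694
M5
G0 X86.847 Y32.167
M3 S453
G1 X85.681 Y38.030 F2149
G1 X82.360 Y43.000 F2149
G1 X77.390 Y46.321 F2149
G1 X71.527 Y47.487 F2149
G1 X65.664 Y46.321 F2149
G1 X60.694 Y43.000 F2149
G1 X57.373 Y38.030 F2149
G1 X56.207 Y32.167 F2149
G1 X57.373 Y26.304 F2149
G1 X60.694 Y21.334 F2149
G1 X65.664 Y18.013 F2149
G1 X71.527 Y16.847 F2149
G1 X77.390 Y18.013 F2149
G1 X82.360 Y21.334 F2149
G1 X85.681 Y26.304 F2149
G1 X86.847 Y32.167 F2149
M5
G0 X25.331 Y63.098
M3 S917
G1 X23.756 Y60.101 F694
G1 X30.811 Y54.728 F694
G1 X44.046 Y48.130 F694
G1 X61.011 Y41.455 F694
G1 X79.253 Y35.854 F694
G1 X96.324 Y32.477 F694
G1 X109.773 Y32.472 F694
G1 X117.148 Y36.989 F694
M5
G0 X174.336 Y24.940
M3 S453
G1 X29.149 Y10.574 F2149
G1 X108.433 Y80.876 F2149
G1 X11.531 Y90.519 F2149
G1 X145.874 Y77.910 F2149
G1 X174.336 Y24.940 F2149
M5
G0 X168.483 Y69.697
M3 S917
G1 X166.480 Y79.764 F694
G1 X160.778 Y88.299 F694
G1 X152.243 Y94.001 F694
G1 X142.176 Y96.004 F694
G1 X132.109 Y94.001 F694
G1 X123.574 Y88.299 F694
G1 X117.872 Y79.764 F694
G1 X115.869 Y69.697 F694
G1 X117.872 Y59.630 F694
G1 X123.574 Y51.095 F694
G1 X132.109 Y45.393 F694
G1 X142.176 Y43.390 F694
G1 X152.243 Y45.393 F694
G1 X160.778 Y51.095 F694
G1 X166.480 Y59.630 F694
G1 X168.483 Y69.697 F694
M5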